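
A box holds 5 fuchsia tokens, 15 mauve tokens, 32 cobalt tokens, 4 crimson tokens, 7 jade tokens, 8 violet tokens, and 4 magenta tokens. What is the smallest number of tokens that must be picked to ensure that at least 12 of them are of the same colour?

51

An adversary could hand out at most 11 tokens per colour (5 colours run out sooner): 5 + 11 + 11 + 4 + 7 + 8 + 4 = 50 tokens and still no colour has 12.
One more token lands in a colour already at 11, so 51 draws are enough and 50 are not.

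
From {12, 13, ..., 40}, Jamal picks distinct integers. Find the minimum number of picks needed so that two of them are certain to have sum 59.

Group the elements by complementary pair {x, 59−x}: {19,40}, {20,39}, {21,38}, …, giving 11 two-element pairs and 7 integers whose partner 59−x falls outside [12,40].
Treating each of those 18 groups as a pigeonhole, one can pick one integer per group — 18 integers — with no two summing to 59.
The 19th integer lands in an occupied pair, forcing a sum of 59.

19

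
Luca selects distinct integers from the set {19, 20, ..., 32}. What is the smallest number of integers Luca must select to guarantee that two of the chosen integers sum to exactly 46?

11

Group the elements by complementary pair {x, 46−x}: {19,27}, {20,26}, {21,25}, …, giving 4 two-element pairs, the single value 23 (it cannot pair with itself since the integers are distinct), and 5 integers whose partner 46−x falls outside [19,32].
Pigeonhole: treating each of those 10 groups as a pigeonhole, one can pick one integer per group — 10 integers — with no two summing to 46.
The 11th integer lands in an occupied pair, forcing a sum of 46.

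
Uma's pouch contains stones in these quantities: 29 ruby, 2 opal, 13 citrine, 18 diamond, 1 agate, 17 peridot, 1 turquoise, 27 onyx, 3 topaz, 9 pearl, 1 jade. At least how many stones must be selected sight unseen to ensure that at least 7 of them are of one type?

45

Put each drawn stone into a box by type. The largest draw with every box below 7 takes min(count, 6) from each type; types with fewer than 6 contribute all they have.
Σ min(cᵢ, 6) = 6 + 2 + 6 + 6 + 1 + 6 + 1 + 6 + 3 + 6 + 1 = 44.
Draw number 44 + 1 = 45 must push one box to 7.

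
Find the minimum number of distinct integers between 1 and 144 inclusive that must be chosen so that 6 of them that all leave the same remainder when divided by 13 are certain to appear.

Pigeonhole: the 13 residue classes mod 13 are the pigeonholes.
With 65 integers one could put 5 in each residue class and have no class reach 6.
The 66th integer pushes some class to 6, so 13·5 + 1 = 66.

66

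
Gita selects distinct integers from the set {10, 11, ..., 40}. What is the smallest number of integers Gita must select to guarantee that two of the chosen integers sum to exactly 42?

21

Two chosen integers sum to 42 exactly when both halves of some pair {x, 42−x} with 10 ≤ x ≤ 42−x ≤ 32 are chosen — 11 such pairs.
The remaining 9 elements (those with no distinct partner in range) can never complete a 42-sum, so the worst case takes all of them and one from each pair: 9 + 11 = 20.
The 21st integer has to be the second member of some pair, so 20 + 1 = 21.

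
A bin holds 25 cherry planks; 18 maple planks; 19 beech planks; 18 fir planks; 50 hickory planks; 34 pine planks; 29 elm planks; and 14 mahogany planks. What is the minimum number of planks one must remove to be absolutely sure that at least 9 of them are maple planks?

In the worst case for collecting maple planks, every non-maple plank comes out first.
There are 25 + 19 + 18 + 50 + 34 + 29 + 14 = 189 non-maple planks altogether.
After those, each further plank must be maple, so 189 + 9 = 198 draws guarantee 9 maple planks.

198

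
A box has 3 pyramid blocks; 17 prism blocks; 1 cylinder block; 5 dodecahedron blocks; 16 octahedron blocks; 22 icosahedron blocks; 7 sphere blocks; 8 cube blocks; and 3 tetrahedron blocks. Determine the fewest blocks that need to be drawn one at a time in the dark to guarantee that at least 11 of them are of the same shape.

The 9 shapes are the holes; the blocks drawn are the pigeons.
To avoid 11 of any one shape, the worst case takes at most 10 of each shape, or every block of a shape that has fewer than 10.
That gives 3 + 10 + 1 + 5 + 10 + 10 + 7 + 8 + 3 = 57 blocks with no shape reaching 11.
The next block forces some shape to 11, so 57 + 1 = 58.

58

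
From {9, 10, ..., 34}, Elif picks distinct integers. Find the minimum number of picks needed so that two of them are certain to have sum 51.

18

Two chosen integers sum to 51 exactly when both halves of some pair {x, 51−x} with 17 ≤ x ≤ 51−x ≤ 34 are chosen — 9 such pairs.
The remaining 8 elements (those with no distinct partner in range) can never complete a 51-sum, so the worst case takes all of them and one from each pair: 8 + 9 = 17.
Pigeonhole: the 18th integer has to be the second member of some pair, so 17 + 1 = 18.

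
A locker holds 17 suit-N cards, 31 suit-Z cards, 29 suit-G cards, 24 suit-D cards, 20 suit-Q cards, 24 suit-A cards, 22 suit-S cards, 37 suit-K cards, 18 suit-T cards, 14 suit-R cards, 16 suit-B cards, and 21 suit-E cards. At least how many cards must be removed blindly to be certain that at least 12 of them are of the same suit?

133

The 12 suits are the holes; the cards drawn are the pigeons.
To avoid 12 of any one suit, the worst case takes at most 11 of each suit.
That gives 11 + 11 + 11 + 11 + 11 + 11 + 11 + 11 + 11 + 11 + 11 + 11 = 132 cards with no suit reaching 12.
The next card forces some suit to 12, so 132 + 1 = 133.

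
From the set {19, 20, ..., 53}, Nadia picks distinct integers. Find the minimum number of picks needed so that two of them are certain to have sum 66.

22

Two chosen integers sum to 66 exactly when both halves of some pair {x, 66−x} with 19 ≤ x ≤ 66−x ≤ 47 are chosen — 14 such pairs.
The remaining 7 elements (those with no distinct partner in range) can never complete a 66-sum, so the worst case takes all of them and one from each pair: 7 + 14 = 21.
By pigeonhole, the 22nd integer has to be the second member of some pair, so 21 + 1 = 22.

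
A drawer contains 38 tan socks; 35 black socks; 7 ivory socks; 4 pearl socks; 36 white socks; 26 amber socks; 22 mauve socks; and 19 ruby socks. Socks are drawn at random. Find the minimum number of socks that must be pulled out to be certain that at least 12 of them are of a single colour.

The 8 colours are the holes; the socks drawn are the pigeons.
To avoid 12 of any one colour, the worst case takes at most 11 of each colour, or every sock of a colour that has fewer than 11.
That gives 11 + 11 + 7 + 4 + 11 + 11 + 11 + 11 = 77 socks with no colour reaching 12.
The next sock forces some colour to 12, so 77 + 1 = 78.

78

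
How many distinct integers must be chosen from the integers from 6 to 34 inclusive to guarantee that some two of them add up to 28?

22

Group the elements by complementary pair {x, 28−x}: {6,22}, {7,21}, {8,20}, …, giving 8 two-element pairs; the single value 14 (it cannot pair with itself since the integers are distinct); and 12 integers whose partner 28−x falls outside [6,34].
Pigeonhole: treating each of those 21 groups as a pigeonhole, one can pick one integer per group — 21 integers — with no two summing to 28.
The 22nd integer lands in an occupied pair, forcing a sum of 28.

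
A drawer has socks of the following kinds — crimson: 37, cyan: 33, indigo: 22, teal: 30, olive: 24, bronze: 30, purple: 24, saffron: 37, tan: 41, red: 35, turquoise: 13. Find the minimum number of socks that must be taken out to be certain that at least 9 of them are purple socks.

311

In the worst case for collecting purple socks, every non-purple sock comes out first.
There are 37 + 33 + 22 + 30 + 24 + 30 + 37 + 41 + 35 + 13 = 302 non-purple socks altogether.
After those, each further sock must be purple, so 302 + 9 = 311 draws guarantee 9 purple socks.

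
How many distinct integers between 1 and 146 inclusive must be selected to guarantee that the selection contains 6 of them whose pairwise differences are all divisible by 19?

Integers whose pairwise differences are multiples of 19 are exactly those sharing a remainder mod 19. Pigeonhole: the 19 residue classes mod 19 are the pigeonholes.
With 95 integers one could put 5 in each residue class and have no class reach 6.
The 96th integer pushes some class to 6, so 19·5 + 1 = 96.

96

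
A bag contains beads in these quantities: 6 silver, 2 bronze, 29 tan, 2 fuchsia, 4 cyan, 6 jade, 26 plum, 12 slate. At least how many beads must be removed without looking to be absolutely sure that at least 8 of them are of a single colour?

42

By pigeonhole, put each drawn bead into a box by colour. The largest draw with every box below 8 takes min(count, 7) from each colour; colours with fewer than 7 contribute all they have.
Σ min(cᵢ, 7) = 6 + 2 + 7 + 2 + 4 + 6 + 7 + 7 = 41.
Draw number 41 + 1 = 42 must push one box to 8.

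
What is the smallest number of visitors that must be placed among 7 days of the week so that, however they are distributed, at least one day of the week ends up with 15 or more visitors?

With 98 visitors one could put exactly 14 in each of the 7 days of the week, and no day of the week would reach 15.
By the pigeonhole principle, one more visitor must land in a day of the week that already has 14, giving it 15.
So 7 × 14 + 1 = 99 visitors are required.

99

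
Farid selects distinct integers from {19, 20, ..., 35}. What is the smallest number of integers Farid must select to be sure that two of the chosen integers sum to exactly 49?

A set avoiding the sum 49 can contain at most one of each pair {x, 49−x}, plus the 5 elements whose complement lies outside the range.
The integers 25, …, 35 (11 of them) are such a set: any two sum to at least 25+26 = 51 > 49.
By pigeonhole, any 12th integer completes one of the 6 pairs, so 12 choices force a sum of 49.

12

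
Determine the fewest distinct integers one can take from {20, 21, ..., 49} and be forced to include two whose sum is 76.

Group the elements by complementary pair {x, 76−x}: {27,49}, {28,48}, {29,47}, …, giving 11 two-element pairs, the single value 38 (it cannot pair with itself since the integers are distinct), and 7 integers whose partner 76−x falls outside [20,49].
Pigeonhole: treating each of those 19 groups as a pigeonhole, one can pick one integer per group — 19 integers — with no two summing to 76.
The 20th integer lands in an occupied pair, forcing a sum of 76.

20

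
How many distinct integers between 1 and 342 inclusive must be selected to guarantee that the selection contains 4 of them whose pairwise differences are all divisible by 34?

103

Integers whose pairwise differences are multiples of 34 are exactly those sharing a remainder mod 34. The 34 residue classes mod 34 are the pigeonholes.
With 102 integers one could put 3 in each residue class and have no class reach 4.
The 103rd integer pushes some class to 4, so 34·3 + 1 = 103.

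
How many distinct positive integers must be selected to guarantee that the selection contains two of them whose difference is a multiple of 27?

28

Integers whose pairwise differences are multiples of 27 are exactly those sharing a remainder mod 27. By the pigeonhole principle, the 27 residue classes mod 27 are the pigeonholes.
With 27 integers one could put 1 in each residue class and have no class reach 2.
The 28th integer pushes some class to 2, so 27·1 + 1 = 28.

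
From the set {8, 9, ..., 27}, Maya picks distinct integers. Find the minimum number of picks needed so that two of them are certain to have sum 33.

12

A set avoiding the sum 33 can contain at most one of each pair {x, 33−x}, plus the 2 elements whose complement lies outside the range.
The integers 17, …, 27 (11 of them) are such a set: any two sum to at least 17+18 = 35 > 33.
Any 12th integer completes one of the 9 pairs, so 12 choices force a sum of 33.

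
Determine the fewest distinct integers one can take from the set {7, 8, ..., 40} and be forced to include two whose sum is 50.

20

Group the elements by complementary pair {x, 50−x}: {10,40}, {11,39}, {12,38}, …, giving 15 two-element pairs, the single value 25 (it cannot pair with itself since the integers are distinct), and 3 integers whose partner 50−x falls outside [7,40].
By pigeonhole, treating each of those 19 groups as a pigeonhole, one can pick one integer per group — 19 integers — with no two summing to 50.
The 20th integer lands in an occupied pair, forcing a sum of 50.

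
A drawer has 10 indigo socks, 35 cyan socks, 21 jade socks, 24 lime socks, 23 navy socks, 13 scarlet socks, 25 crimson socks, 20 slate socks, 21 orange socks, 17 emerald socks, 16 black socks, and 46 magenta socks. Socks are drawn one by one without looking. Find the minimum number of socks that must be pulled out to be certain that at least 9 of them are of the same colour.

By pigeonhole, the 12 colours are the holes; the socks drawn are the pigeons.
To avoid 9 of any one colour, the worst case takes at most 8 of each colour.
That gives 8 + 8 + 8 + 8 + 8 + 8 + 8 + 8 + 8 + 8 + 8 + 8 = 96 socks with no colour reaching 9.
The next sock forces some colour to 9, so 96 + 1 = 97.

97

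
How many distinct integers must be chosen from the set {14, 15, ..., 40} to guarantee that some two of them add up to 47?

18

Two chosen integers sum to 47 exactly when both halves of some pair {x, 47−x} with 14 ≤ x ≤ 47−x ≤ 33 are chosen — 10 such pairs.
The remaining 7 elements (those with no distinct partner in range) can never complete a 47-sum, so the worst case takes all of them and one from each pair: 7 + 10 = 17.
Pigeonhole: the 18th integer has to be the second member of some pair, so 17 + 1 = 18.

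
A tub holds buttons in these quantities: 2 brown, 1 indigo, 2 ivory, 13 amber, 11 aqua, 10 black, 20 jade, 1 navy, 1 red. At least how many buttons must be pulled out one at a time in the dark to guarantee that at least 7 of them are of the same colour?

Put each drawn button into a box by colour. The largest draw with every box below 7 takes min(count, 6) from each colour; colours with fewer than 6 contribute all they have.
Σ min(cᵢ, 6) = 2 + 1 + 2 + 6 + 6 + 6 + 6 + 1 + 1 = 31.
Draw number 31 + 1 = 32 must push one box to 7.

32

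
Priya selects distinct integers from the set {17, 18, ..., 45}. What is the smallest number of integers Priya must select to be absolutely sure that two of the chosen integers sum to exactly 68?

Two chosen integers sum to 68 exactly when both halves of some pair {x, 68−x} with 23 ≤ x ≤ 68−x ≤ 45 are chosen — 11 such pairs.
The remaining 7 elements (those with no distinct partner in range) can never complete a 68-sum, so the worst case takes all of them and one from each pair: 7 + 11 = 18.
The 19th integer has to be the second member of some pair, so 18 + 1 = 19.

19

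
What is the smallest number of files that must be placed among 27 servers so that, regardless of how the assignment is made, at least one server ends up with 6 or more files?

With 135 files one could put exactly 5 in each of the 27 servers, and no server would reach 6.
One more file must land in a server that already has 5, giving it 6.
So 27 × 5 + 1 = 136 files are required.

136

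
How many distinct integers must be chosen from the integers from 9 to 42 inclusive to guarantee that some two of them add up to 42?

Group the elements by complementary pair {x, 42−x}: {9,33}, {10,32}, {11,31}, …, giving 12 two-element pairs; the single value 21 (it cannot pair with itself since the integers are distinct); and 9 integers whose partner 42−x falls outside [9,42].
By pigeonhole, treating each of those 22 groups as a pigeonhole, one can pick one integer per group — 22 integers — with no two summing to 42.
The 23rd integer lands in an occupied pair, forcing a sum of 42.

23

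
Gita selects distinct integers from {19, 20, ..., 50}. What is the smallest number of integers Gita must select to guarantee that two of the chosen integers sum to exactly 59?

Two chosen integers sum to 59 exactly when both halves of some pair {x, 59−x} with 19 ≤ x ≤ 59−x ≤ 40 are chosen — 11 such pairs.
The remaining 10 elements (those with no distinct partner in range) can never complete a 59-sum, so the worst case takes all of them and one from each pair: 10 + 11 = 21.
By the pigeonhole principle, the 22nd integer has to be the second member of some pair, so 21 + 1 = 22.

22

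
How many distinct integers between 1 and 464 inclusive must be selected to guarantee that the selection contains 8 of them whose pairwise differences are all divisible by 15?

Integers whose pairwise differences are multiples of 15 are exactly those sharing a remainder mod 15. By the pigeonhole principle, the 15 residue classes mod 15 are the pigeonholes.
With 105 integers one could put 7 in each residue class and have no class reach 8.
The 106th integer pushes some class to 8, so 15·7 + 1 = 106.

106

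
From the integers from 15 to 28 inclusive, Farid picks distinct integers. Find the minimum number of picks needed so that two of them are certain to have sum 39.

10

Group the elements by complementary pair {x, 39−x}: {15,24}, {16,23}, {17,22}, …, giving 5 two-element pairs and 4 integers whose partner 39−x falls outside [15,28].
By pigeonhole, treating each of those 9 groups as a pigeonhole, one can pick one integer per group — 9 integers — with no two summing to 39.
The 10th integer lands in an occupied pair, forcing a sum of 39.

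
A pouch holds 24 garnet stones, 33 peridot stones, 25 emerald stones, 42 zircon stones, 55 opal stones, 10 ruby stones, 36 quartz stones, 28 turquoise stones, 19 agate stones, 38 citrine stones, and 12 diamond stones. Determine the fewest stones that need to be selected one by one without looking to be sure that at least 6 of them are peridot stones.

In the worst case for collecting peridot stones, every non-peridot stone comes out first.
There are 24 + 25 + 42 + 55 + 10 + 36 + 28 + 19 + 38 + 12 = 289 non-peridot stones altogether.
After those, each further stone must be peridot, so 289 + 6 = 295 draws guarantee 6 peridot stones.

295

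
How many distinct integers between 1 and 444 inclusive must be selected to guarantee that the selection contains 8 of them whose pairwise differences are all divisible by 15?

Integers whose pairwise differences are multiples of 15 are exactly those sharing a remainder mod 15. By the pigeonhole principle, the 15 residue classes mod 15 are the pigeonholes.
With 105 integers one could put 7 in each residue class and have no class reach 8.
The 106th integer pushes some class to 8, so 15·7 + 1 = 106.

106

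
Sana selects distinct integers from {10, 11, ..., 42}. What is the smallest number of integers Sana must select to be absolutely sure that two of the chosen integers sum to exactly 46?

Group the elements by complementary pair {x, 46−x}: {10,36}, {11,35}, {12,34}, …, giving 13 two-element pairs, the single value 23 (it cannot pair with itself since the integers are distinct), and 6 integers whose partner 46−x falls outside [10,42].
Treating each of those 20 groups as a pigeonhole, one can pick one integer per group — 20 integers — with no two summing to 46.
The 21st integer lands in an occupied pair, forcing a sum of 46.

21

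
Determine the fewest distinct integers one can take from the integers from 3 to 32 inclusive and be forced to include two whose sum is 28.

20

Group the elements by complementary pair {x, 28−x}: {3,25}, {4,24}, {5,23}, …, giving 11 two-element pairs; the single value 14 (it cannot pair with itself since the integers are distinct); and 7 integers whose partner 28−x falls outside [3,32].
Treating each of those 19 groups as a pigeonhole, one can pick one integer per group — 19 integers — with no two summing to 28.
The 20th integer lands in an occupied pair, forcing a sum of 28.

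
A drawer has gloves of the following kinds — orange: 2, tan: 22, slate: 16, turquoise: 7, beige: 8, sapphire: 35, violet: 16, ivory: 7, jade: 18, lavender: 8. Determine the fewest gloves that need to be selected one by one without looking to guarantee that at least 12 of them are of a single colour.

88

By the pigeonhole principle, the 10 colours are the holes; the gloves drawn are the pigeons.
To avoid 12 of any one colour, the worst case takes at most 11 of each colour, or every glove of a colour that has fewer than 11.
That gives 2 + 11 + 11 + 7 + 8 + 11 + 11 + 7 + 11 + 8 = 87 gloves with no colour reaching 12.
The next glove forces some colour to 12, so 87 + 1 = 88.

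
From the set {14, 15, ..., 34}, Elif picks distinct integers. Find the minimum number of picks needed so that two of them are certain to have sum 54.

Group the elements by complementary pair {x, 54−x}: {20,34}, {21,33}, {22,32}, …, giving 7 two-element pairs, the single value 27 (it cannot pair with itself since the integers are distinct), and 6 integers whose partner 54−x falls outside [14,34].
By pigeonhole, treating each of those 14 groups as a pigeonhole, one can pick one integer per group — 14 integers — with no two summing to 54.
The 15th integer lands in an occupied pair, forcing a sum of 54.

15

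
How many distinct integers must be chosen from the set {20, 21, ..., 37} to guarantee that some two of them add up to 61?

A set avoiding the sum 61 can contain at most one of each pair {x, 61−x}, plus the 4 elements whose complement lies outside the range.
The integers 20, …, 30 (11 of them) are such a set: any two sum to at least 20+21 = 41 and at most 29+30 = 59 < 61.
By pigeonhole, any 12th integer completes one of the 7 pairs, so 12 choices force a sum of 61.

12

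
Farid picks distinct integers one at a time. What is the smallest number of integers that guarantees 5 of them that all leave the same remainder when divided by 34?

The 34 residue classes mod 34 are the pigeonholes.
With 136 integers one could put 4 in each residue class and have no class reach 5.
The 137th integer pushes some class to 5, so 34·4 + 1 = 137.

137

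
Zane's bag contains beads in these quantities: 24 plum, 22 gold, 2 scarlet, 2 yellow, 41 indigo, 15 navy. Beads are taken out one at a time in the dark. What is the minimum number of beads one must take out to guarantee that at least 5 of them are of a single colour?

The 6 colours are the holes; the beads drawn are the pigeons.
To avoid 5 of any one colour, the worst case takes at most 4 of each colour, or every bead of a colour that has fewer than 4.
That gives 4 + 4 + 2 + 2 + 4 + 4 = 20 beads with no colour reaching 5.
The next bead forces some colour to 5, so 20 + 1 = 21.

21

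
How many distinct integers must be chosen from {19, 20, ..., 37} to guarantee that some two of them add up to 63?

Group the elements by complementary pair {x, 63−x}: {26,37}, {27,36}, {28,35}, …, giving 6 two-element pairs and 7 integers whose partner 63−x falls outside [19,37].
By the pigeonhole principle, treating each of those 13 groups as a pigeonhole, one can pick one integer per group — 13 integers — with no two summing to 63.
The 14th integer lands in an occupied pair, forcing a sum of 63.

14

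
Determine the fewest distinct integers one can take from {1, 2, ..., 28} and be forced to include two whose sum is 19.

A set avoiding the sum 19 can contain at most one of each pair {x, 19−x}, plus the 10 elements whose complement lies outside the range.
The integers 10, …, 28 (19 of them) are such a set: any two sum to at least 10+11 = 21 > 19.
By the pigeonhole principle, any 20th integer completes one of the 9 pairs, so 20 choices force a sum of 19.

20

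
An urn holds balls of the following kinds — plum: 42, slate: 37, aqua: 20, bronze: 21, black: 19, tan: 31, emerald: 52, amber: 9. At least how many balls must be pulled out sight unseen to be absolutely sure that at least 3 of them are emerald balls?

182

In the worst case for collecting emerald balls, every non-emerald ball comes out first.
There are 42 + 37 + 20 + 21 + 19 + 31 + 9 = 179 non-emerald balls altogether.
After those, each further ball must be emerald, so 179 + 3 = 182 draws guarantee 3 emerald balls.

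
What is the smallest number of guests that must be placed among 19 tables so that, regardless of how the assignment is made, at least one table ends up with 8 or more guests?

With 133 guests one could put exactly 7 in each of the 19 tables, and no table would reach 8.
Pigeonhole: one more guest must land in a table that already has 7, giving it 8.
So 19 × 7 + 1 = 134 guests are required.

134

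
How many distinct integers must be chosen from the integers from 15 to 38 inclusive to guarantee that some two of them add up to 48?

Two chosen integers sum to 48 exactly when both halves of some pair {x, 48−x} with 15 ≤ x ≤ 48−x ≤ 33 are chosen — 9 such pairs.
The remaining 6 elements (those with no distinct partner in range) can never complete a 48-sum, so the worst case takes all of them and one from each pair: 6 + 9 = 15.
Pigeonhole: the 16th integer has to be the second member of some pair, so 15 + 1 = 16.

16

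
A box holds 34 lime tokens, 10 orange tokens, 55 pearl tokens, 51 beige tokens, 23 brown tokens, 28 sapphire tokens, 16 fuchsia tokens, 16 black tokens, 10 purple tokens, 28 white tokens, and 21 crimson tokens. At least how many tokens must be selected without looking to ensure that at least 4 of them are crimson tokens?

In the worst case for collecting crimson tokens, every non-crimson token comes out first.
There are 34 + 10 + 55 + 51 + 23 + 28 + 16 + 16 + 10 + 28 = 271 non-crimson tokens altogether.
After those, each further token must be crimson, so 271 + 4 = 275 draws guarantee 4 crimson tokens.

275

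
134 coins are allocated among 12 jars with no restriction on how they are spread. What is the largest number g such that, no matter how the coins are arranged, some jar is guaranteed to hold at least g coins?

12

Pigeonhole: the 12 jars are the holes and the 134 coins are the pigeons.
If every jar held at most 11 coins, the total would be at most 12 × 11 = 132, which is less than 134.
So some jar holds at least ⌈134/12⌉ = 12 coins.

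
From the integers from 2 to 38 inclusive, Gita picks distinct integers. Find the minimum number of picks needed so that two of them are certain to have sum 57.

Two chosen integers sum to 57 exactly when both halves of some pair {x, 57−x} with 19 ≤ x ≤ 57−x ≤ 38 are chosen — 10 such pairs.
The remaining 17 elements (those with no distinct partner in range) can never complete a 57-sum, so the worst case takes all of them and one from each pair: 17 + 10 = 27.
By the pigeonhole principle, the 28th integer has to be the second member of some pair, so 27 + 1 = 28.

28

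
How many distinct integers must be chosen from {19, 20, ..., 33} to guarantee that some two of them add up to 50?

10

A set avoiding the sum 50 can contain at most one of each pair {x, 50−x}, plus the 3 elements whose complement lies outside the range or equal to its own complement.
The integers 25, …, 33 (9 of them) are such a set: any two sum to at least 25+26 = 51 > 50.
Any 10th integer completes one of the 6 pairs, so 10 choices force a sum of 50.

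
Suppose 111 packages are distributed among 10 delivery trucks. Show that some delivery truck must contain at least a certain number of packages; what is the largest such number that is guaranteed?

12

Pigeonhole: the 10 delivery trucks are the holes and the 111 packages are the pigeons.
If every delivery truck held at most 11 packages, the total would be at most 10 × 11 = 110, which is less than 111.
So some delivery truck holds at least ⌈111/10⌉ = 12 packages.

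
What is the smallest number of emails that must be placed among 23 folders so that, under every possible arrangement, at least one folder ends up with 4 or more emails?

70

With 69 emails one could put exactly 3 in each of the 23 folders, and no folder would reach 4.
One more email must land in a folder that already has 3, giving it 4.
So 23 × 3 + 1 = 70 emails are required.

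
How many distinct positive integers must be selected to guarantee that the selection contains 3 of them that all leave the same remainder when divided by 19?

39

The 19 residue classes mod 19 are the pigeonholes.
With 38 integers one could put 2 in each residue class and have no class reach 3.
The 39th integer pushes some class to 3, so 19·2 + 1 = 39.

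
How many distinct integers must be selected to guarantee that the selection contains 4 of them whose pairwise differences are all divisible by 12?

Integers whose pairwise differences are multiples of 12 are exactly those sharing a remainder mod 12. Pigeonhole: the 12 residue classes mod 12 are the pigeonholes.
With 36 integers one could put 3 in each residue class and have no class reach 4.
The 37th integer pushes some class to 4, so 12·3 + 1 = 37.

37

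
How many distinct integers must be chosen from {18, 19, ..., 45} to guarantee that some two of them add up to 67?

A set avoiding the sum 67 can contain at most one of each pair {x, 67−x}, plus the 4 elements whose complement lies outside the range.
The integers 18, …, 33 (16 of them) are such a set: any two sum to at least 18+19 = 37 and at most 32+33 = 65 < 67.
By the pigeonhole principle, any 17th integer completes one of the 12 pairs, so 17 choices force a sum of 67.

17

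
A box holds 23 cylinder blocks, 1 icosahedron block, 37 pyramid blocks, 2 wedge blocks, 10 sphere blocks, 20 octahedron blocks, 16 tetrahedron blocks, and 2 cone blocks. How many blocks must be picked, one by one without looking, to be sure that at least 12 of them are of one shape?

60

By pigeonhole, put each drawn block into a box by shape. The largest draw with every box below 12 takes min(count, 11) from each shape; shapes with fewer than 11 contribute all they have.
Σ min(cᵢ, 11) = 11 + 1 + 11 + 2 + 10 + 11 + 11 + 2 = 59.
Draw number 59 + 1 = 60 must push one box to 12.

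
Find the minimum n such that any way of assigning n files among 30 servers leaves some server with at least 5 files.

With 120 files one could put exactly 4 in each of the 30 servers, and no server would reach 5.
One more file must land in a server that already has 4, giving it 5.
So 30 × 4 + 1 = 121 files are required.

121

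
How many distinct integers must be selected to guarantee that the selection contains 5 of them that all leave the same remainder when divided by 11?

The 11 residue classes mod 11 are the pigeonholes.
With 44 integers one could put 4 in each residue class and have no class reach 5.
The 45th integer pushes some class to 5, so 11·4 + 1 = 45.

45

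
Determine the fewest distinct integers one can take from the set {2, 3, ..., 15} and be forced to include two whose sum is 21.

10

Group the elements by complementary pair {x, 21−x}: {6,15}, {7,14}, {8,13}, …, giving 5 two-element pairs and 4 integers whose partner 21−x falls outside [2,15].
Treating each of those 9 groups as a pigeonhole, one can pick one integer per group — 9 integers — with no two summing to 21.
The 10th integer lands in an occupied pair, forcing a sum of 21.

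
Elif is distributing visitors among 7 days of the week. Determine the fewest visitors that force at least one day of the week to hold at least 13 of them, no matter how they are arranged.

With 84 visitors one could put exactly 12 in each of the 7 days of the week, and no day of the week would reach 13.
By the pigeonhole principle, one more visitor must land in a day of the week that already has 12, giving it 13.
So 7 × 12 + 1 = 85 visitors are required.

85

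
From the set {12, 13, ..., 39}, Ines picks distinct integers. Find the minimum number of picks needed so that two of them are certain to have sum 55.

Group the elements by complementary pair {x, 55−x}: {16,39}, {17,38}, {18,37}, …, giving 12 two-element pairs and 4 integers whose partner 55−x falls outside [12,39].
Treating each of those 16 groups as a pigeonhole, one can pick one integer per group — 16 integers — with no two summing to 55.
The 17th integer lands in an occupied pair, forcing a sum of 55.

17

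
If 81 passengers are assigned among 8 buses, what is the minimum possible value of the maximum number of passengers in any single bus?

11

Pigeonhole: the 8 buses are the holes and the 81 passengers are the pigeons.
If every bus held at most 10 passengers, the total would be at most 8 × 10 = 80, which is less than 81.
So some bus holds at least ⌈81/8⌉ = 11 passengers.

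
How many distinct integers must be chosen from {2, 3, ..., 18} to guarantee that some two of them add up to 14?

13

Two chosen integers sum to 14 exactly when both halves of some pair {x, 14−x} with 2 ≤ x ≤ 14−x ≤ 12 are chosen — 5 such pairs.
The remaining 7 elements (those with no distinct partner in range) can never complete a 14-sum, so the worst case takes all of them and one from each pair: 7 + 5 = 12.
By pigeonhole, the 13th integer has to be the second member of some pair, so 12 + 1 = 13.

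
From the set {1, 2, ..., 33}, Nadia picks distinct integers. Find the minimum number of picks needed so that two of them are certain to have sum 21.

Two chosen integers sum to 21 exactly when both halves of some pair {x, 21−x} with 1 ≤ x ≤ 21−x ≤ 20 are chosen — 10 such pairs.
The remaining 13 elements (those with no distinct partner in range) can never complete a 21-sum, so the worst case takes all of them and one from each pair: 13 + 10 = 23.
Pigeonhole: the 24th integer has to be the second member of some pair, so 23 + 1 = 24.

24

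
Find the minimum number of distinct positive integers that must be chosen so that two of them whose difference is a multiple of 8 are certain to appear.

Integers whose pairwise differences are multiples of 8 are exactly those sharing a remainder mod 8. Pigeonhole: the 8 residue classes mod 8 are the pigeonholes.
With 8 integers one could put 1 in each residue class and have no class reach 2.
The 9th integer pushes some class to 2, so 8·1 + 1 = 9.

9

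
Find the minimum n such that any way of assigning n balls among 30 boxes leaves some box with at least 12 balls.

331

With 330 balls one could put exactly 11 in each of the 30 boxes, and no box would reach 12.
One more ball must land in a box that already has 11, giving it 12.
So 30 × 11 + 1 = 331 balls are required.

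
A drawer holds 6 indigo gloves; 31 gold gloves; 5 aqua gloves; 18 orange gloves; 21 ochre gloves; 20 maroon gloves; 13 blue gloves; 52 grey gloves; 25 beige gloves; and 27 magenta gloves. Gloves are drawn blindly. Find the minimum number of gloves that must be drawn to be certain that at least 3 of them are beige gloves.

196

In the worst case for collecting beige gloves, every non-beige glove comes out first.
There are 6 + 31 + 5 + 18 + 21 + 20 + 13 + 52 + 27 = 193 non-beige gloves altogether.
After those, each further glove must be beige, so 193 + 3 = 196 draws guarantee 3 beige gloves.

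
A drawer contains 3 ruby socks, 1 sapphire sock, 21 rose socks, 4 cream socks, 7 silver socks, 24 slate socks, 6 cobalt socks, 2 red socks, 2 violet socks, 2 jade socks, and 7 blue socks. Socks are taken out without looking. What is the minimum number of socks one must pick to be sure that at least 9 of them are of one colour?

By the pigeonhole principle, the 11 colours are the holes; the socks drawn are the pigeons.
To avoid 9 of any one colour, the worst case takes at most 8 of each colour, or every sock of a colour that has fewer than 8.
That gives 3 + 1 + 8 + 4 + 7 + 8 + 6 + 2 + 2 + 2 + 7 = 50 socks with no colour reaching 9.
The next sock forces some colour to 9, so 50 + 1 = 51.

51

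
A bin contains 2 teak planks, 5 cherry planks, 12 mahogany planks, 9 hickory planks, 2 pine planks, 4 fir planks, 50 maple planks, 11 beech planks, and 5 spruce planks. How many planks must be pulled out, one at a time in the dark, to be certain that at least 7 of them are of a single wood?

By the pigeonhole principle, the 9 woods are the holes; the planks drawn are the pigeons.
To avoid 7 of any one wood, the worst case takes at most 6 of each wood, or every plank of a wood that has fewer than 6.
That gives 2 + 5 + 6 + 6 + 2 + 4 + 6 + 6 + 5 = 42 planks with no wood reaching 7.
The next plank forces some wood to 7, so 42 + 1 = 43.

43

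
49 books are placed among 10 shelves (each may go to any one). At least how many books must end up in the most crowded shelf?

Pigeonhole: the 10 shelves are the holes and the 49 books are the pigeons.
If every shelf held at most 4 books, the total would be at most 10 × 4 = 40, which is less than 49.
So some shelf holds at least ⌈49/10⌉ = 5 books.

5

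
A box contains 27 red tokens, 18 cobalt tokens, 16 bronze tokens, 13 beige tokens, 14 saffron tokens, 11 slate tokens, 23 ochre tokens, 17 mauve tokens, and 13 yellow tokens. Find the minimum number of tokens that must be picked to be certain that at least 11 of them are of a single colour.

91

Put each drawn token into a box by colour. The largest draw with every box below 11 takes min(count, 10) from each colour.
Σ min(cᵢ, 10) = 10 + 10 + 10 + 10 + 10 + 10 + 10 + 10 + 10 = 90.
Draw number 90 + 1 = 91 must push one box to 11.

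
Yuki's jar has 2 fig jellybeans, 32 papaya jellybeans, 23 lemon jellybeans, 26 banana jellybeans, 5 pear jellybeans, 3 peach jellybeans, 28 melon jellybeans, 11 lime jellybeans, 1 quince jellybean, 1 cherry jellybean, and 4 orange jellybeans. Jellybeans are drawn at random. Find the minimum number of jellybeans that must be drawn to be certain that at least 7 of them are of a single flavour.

Pigeonhole: put each drawn jellybean into a box by flavour. The largest draw with every box below 7 takes min(count, 6) from each flavour; flavours with fewer than 6 contribute all they have.
Σ min(cᵢ, 6) = 2 + 6 + 6 + 6 + 5 + 3 + 6 + 6 + 1 + 1 + 4 = 46.
Draw number 46 + 1 = 47 must push one box to 7.

47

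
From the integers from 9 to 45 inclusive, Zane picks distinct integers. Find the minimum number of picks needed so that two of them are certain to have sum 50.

22

Group the elements by complementary pair {x, 50−x}: {9,41}, {10,40}, {11,39}, …, giving 16 two-element pairs, the single value 25 (it cannot pair with itself since the integers are distinct), and 4 integers whose partner 50−x falls outside [9,45].
Treating each of those 21 groups as a pigeonhole, one can pick one integer per group — 21 integers — with no two summing to 50.
The 22nd integer lands in an occupied pair, forcing a sum of 50.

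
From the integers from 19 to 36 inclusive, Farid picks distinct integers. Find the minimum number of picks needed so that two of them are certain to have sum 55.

Two chosen integers sum to 55 exactly when both halves of some pair {x, 55−x} with 19 ≤ x ≤ 55−x ≤ 36 are chosen — 9 such pairs.
Every element belongs to one of those pairs, so the worst case picks one from each: 9 integers.
Pigeonhole: the 10th integer has to be the second member of some pair, so 9 + 1 = 10.

10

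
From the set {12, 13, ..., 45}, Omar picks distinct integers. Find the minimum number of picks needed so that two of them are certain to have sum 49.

Group the elements by complementary pair {x, 49−x}: {12,37}, {13,36}, {14,35}, …, giving 13 two-element pairs and 8 integers whose partner 49−x falls outside [12,45].
Treating each of those 21 groups as a pigeonhole, one can pick one integer per group — 21 integers — with no two summing to 49.
The 22nd integer lands in an occupied pair, forcing a sum of 49.

22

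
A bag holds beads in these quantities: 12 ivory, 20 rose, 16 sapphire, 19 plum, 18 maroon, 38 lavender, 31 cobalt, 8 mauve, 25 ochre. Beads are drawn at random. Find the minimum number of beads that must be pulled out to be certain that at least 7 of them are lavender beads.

In the worst case for collecting lavender beads, every non-lavender bead comes out first.
There are 12 + 20 + 16 + 19 + 18 + 31 + 8 + 25 = 149 non-lavender beads altogether.
After those, each further bead must be lavender, so 149 + 7 = 156 draws guarantee 7 lavender beads.

156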